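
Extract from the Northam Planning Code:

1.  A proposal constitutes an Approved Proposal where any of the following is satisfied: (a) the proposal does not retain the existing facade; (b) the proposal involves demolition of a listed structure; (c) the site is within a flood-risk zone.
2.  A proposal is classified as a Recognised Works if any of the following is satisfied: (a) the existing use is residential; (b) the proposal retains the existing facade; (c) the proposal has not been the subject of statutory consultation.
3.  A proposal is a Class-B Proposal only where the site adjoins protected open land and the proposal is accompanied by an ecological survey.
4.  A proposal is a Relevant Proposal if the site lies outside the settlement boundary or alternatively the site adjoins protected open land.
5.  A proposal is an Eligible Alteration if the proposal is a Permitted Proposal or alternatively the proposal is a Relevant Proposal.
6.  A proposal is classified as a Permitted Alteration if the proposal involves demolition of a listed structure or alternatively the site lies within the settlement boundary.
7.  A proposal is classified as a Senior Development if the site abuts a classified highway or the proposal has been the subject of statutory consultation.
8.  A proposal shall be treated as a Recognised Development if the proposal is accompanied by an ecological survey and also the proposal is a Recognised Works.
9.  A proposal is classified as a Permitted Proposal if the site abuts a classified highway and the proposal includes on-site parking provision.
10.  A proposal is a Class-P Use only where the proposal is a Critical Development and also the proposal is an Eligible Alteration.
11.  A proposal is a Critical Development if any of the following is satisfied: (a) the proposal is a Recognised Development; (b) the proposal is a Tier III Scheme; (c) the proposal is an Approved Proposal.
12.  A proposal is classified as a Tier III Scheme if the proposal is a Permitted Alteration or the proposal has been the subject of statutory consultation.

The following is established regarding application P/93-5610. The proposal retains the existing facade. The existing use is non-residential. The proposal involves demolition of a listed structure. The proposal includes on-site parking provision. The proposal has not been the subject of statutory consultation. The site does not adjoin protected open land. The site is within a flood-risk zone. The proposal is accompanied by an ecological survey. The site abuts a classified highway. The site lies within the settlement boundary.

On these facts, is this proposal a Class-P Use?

paragraph 2 — Recognised Works: [the existing use is residential? no] OR [the proposal retains the existing facade? yes] OR [the proposal has not been the subject of statutory consultation? yes] → satisfied.
paragraph 8 — Recognised Development: [the proposal is accompanied by an ecological survey? yes] AND [Recognised Works (paragraph 2)? yes] → satisfied.
paragraph 6 — Permitted Alteration: [the proposal involves demolition of a listed structure? yes] OR [the site lies within the settlement boundary? yes] → satisfied.
paragraph 12 — Tier III Scheme: [Permitted Alteration (paragraph 6)? yes] OR [the proposal has been the subject of statutory consultation? no] → satisfied.
paragraph 1 — Approved Proposal: [the proposal does not retain the existing facade? no] OR [the proposal involves demolition of a listed structure? yes] OR [the site is within a flood-risk zone? yes] → satisfied.
paragraph 11 — Critical Development: [Recognised Development (paragraph 8)? yes] OR [Tier III Scheme (paragraph 12)? yes] OR [Approved Proposal (paragraph 1)? yes] → satisfied.
paragraph 9 — Permitted Proposal: [the site abuts a classified highway? yes] AND [the proposal includes on-site parking provision? yes] → satisfied.
paragraph 4 — Relevant Proposal: [the site lies outside the settlement boundary? no] OR [the site adjoins protected open land? no] → not satisfied.
paragraph 5 — Eligible Alteration: [Permitted Proposal (paragraph 9)? yes] OR [Relevant Proposal (paragraph 4)? no] → satisfied.
paragraph 10 — Class-P Use: [Critical Development (paragraph 11)? yes] AND [Eligible Alteration (paragraph 5)? yes] → satisfied.

Yes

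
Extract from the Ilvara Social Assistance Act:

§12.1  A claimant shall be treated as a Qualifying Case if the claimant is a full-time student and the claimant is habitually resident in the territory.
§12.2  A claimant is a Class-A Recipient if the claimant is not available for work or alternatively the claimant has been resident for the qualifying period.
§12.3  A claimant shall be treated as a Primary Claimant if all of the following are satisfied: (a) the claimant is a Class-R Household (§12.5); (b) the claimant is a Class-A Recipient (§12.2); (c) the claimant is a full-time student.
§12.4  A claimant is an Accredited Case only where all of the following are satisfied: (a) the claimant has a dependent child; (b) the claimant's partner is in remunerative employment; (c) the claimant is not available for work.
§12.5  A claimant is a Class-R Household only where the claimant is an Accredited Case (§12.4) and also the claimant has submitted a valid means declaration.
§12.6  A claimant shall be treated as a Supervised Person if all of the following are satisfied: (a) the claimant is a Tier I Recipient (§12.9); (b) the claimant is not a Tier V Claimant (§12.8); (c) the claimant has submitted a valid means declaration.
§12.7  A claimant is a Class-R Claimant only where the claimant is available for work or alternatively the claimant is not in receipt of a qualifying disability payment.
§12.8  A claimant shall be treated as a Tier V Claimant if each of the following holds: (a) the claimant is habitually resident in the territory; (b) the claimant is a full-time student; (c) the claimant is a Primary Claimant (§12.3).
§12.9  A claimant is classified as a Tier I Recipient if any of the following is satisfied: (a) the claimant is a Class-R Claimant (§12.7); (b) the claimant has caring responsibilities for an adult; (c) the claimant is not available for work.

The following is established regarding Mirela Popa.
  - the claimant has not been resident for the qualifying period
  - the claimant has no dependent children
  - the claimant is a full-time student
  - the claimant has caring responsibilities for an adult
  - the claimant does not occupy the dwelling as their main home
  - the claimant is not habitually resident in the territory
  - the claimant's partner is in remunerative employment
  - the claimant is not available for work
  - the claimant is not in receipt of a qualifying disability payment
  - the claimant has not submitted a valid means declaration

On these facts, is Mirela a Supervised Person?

§12.7 — Class-R Claimant: [the claimant is available for work? no] OR [the claimant is not in receipt of a qualifying disability payment? yes] → satisfied.
§12.9 — Tier I Recipient: [Class-R Claimant (§12.7)? yes] OR [the claimant has caring responsibilities for an adult? yes] OR [the claimant is not available for work? yes] → satisfied.
§12.4 — Accredited Case: [the claimant has a dependent child? no] AND [the claimant's partner is in remunerative employment? yes] AND [the claimant is not available for work? yes] → not satisfied.
§12.5 — Class-R Household: [Accredited Case (§12.4)? no] AND [the claimant has submitted a valid means declaration? no] → not satisfied.
§12.2 — Class-A Recipient: [the claimant is not available for work? yes] OR [the claimant has been resident for the qualifying period? no] → satisfied.
§12.3 — Primary Claimant: [Class-R Household (§12.5)? no] AND [Class-A Recipient (§12.2)? yes] AND [the claimant is a full-time student? yes] → not satisfied.
§12.8 — Tier V Claimant: [the claimant is habitually resident in the territory? no] AND [the claimant is a full-time student? yes] AND [Primary Claimant (§12.3)? no] → not satisfied.
§12.6 — Supervised Person: [Tier I Recipient (§12.9)? yes] AND [not a Tier V Claimant (§12.8)? yes] AND [the claimant has submitted a valid means declaration? no] → not satisfied.

No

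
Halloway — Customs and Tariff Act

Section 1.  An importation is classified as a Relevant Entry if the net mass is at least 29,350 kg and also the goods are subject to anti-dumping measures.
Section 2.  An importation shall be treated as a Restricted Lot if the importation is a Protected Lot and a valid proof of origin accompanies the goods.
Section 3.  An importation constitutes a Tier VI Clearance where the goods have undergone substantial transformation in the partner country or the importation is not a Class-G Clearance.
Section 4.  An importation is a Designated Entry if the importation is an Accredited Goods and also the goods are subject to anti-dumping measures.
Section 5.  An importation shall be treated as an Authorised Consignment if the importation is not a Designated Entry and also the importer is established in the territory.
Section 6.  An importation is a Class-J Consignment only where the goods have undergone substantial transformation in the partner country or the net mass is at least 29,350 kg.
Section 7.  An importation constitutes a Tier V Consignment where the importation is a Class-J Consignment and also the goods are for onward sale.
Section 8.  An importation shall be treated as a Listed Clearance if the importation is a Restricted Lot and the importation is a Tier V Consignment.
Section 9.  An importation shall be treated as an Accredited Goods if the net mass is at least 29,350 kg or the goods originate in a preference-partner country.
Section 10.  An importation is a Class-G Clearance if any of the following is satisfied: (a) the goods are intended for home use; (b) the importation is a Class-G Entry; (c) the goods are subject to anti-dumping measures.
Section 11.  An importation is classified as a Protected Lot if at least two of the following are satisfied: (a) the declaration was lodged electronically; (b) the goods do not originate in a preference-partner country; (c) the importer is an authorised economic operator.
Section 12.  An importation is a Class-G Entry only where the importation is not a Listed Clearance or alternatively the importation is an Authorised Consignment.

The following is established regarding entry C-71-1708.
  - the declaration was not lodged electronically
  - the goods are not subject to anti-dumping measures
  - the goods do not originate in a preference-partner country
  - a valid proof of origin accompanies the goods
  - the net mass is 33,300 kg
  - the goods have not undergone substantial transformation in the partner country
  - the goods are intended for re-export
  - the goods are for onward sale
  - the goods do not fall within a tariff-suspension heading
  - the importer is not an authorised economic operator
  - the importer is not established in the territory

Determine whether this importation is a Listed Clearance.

No

section 11 — Protected Lot: the declaration was lodged electronically? no; the goods do not originate in a preference-partner country? yes; the importer is an authorised economic operator? no — 1 of 3 hold (need ≥2) → not satisfied.
section 2 — Restricted Lot: [Protected Lot (section 11)? no] AND [a valid proof of origin accompanies the goods? yes] → not satisfied.
section 6 — Class-J Consignment: [the goods have undergone substantial transformation in the partner country? no] OR [net mass: 33,300 kg ≥ 29,350 kg? yes] → satisfied.
section 7 — Tier V Consignment: [Class-J Consignment (section 6)? yes] AND [the goods are for onward sale? yes] → satisfied.
section 8 — Listed Clearance: [Restricted Lot (section 2)? no] AND [Tier V Consignment (section 7)? yes] → not satisfied.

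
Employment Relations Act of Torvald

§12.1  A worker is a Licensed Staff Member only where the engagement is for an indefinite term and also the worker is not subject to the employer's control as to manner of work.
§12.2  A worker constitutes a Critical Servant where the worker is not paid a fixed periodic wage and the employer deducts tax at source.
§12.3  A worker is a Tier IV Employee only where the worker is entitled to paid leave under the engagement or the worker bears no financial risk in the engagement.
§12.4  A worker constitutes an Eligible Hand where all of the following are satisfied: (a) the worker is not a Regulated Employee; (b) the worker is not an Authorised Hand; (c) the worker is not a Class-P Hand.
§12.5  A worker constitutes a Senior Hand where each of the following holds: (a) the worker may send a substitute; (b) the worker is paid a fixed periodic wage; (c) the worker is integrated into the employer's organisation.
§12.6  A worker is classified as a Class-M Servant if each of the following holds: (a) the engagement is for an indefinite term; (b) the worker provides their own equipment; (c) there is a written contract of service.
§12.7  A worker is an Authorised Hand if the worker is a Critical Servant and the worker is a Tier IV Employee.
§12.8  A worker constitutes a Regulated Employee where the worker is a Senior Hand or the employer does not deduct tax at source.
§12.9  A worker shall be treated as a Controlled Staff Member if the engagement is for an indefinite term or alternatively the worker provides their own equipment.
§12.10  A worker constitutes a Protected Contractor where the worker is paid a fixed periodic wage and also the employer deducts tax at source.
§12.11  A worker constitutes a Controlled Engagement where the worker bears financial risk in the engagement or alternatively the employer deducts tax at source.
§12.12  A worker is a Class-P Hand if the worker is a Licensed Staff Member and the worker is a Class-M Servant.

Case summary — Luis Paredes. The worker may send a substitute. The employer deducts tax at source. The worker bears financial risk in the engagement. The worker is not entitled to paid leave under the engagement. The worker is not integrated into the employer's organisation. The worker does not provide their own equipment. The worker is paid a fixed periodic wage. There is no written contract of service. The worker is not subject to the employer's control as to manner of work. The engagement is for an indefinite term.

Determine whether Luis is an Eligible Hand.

Under §12.5: the worker may send a substitute? yes; and the worker is paid a fixed periodic wage? yes; and the worker is integrated into the employer's organisation? no. So the worker is not a Senior Hand.
Under §12.8: Senior Hand (§12.5)? no; or the employer does not deduct tax at source? no. So the worker is not a Regulated Employee.
Under §12.2: the worker is not paid a fixed periodic wage? no; and the employer deducts tax at source? yes. So the worker is not a Critical Servant.
Under §12.3: the worker is entitled to paid leave under the engagement? no; or the worker bears no financial risk in the engagement? no. So the worker is not a Tier IV Employee.
Under §12.7: Critical Servant (§12.2)? no; and Tier IV Employee (§12.3)? no. So the worker is not an Authorised Hand.
Under §12.1: the engagement is for an indefinite term? yes; and the worker is not subject to the employer's control as to manner of work? yes. So the worker is a Licensed Staff Member.
Under §12.6: the engagement is for an indefinite term? yes; and the worker provides their own equipment? no; and there is a written contract of service? no. So the worker is not a Class-M Servant.
Under §12.12: Licensed Staff Member (§12.1)? yes; and Class-M Servant (§12.6)? no. So the worker is not a Class-P Hand.
Under §12.4: not a Regulated Employee (§12.8)? yes; and not an Authorised Hand (§12.7)? yes; and not a Class-P Hand (§12.12)? yes. So the worker is an Eligible Hand.

Yes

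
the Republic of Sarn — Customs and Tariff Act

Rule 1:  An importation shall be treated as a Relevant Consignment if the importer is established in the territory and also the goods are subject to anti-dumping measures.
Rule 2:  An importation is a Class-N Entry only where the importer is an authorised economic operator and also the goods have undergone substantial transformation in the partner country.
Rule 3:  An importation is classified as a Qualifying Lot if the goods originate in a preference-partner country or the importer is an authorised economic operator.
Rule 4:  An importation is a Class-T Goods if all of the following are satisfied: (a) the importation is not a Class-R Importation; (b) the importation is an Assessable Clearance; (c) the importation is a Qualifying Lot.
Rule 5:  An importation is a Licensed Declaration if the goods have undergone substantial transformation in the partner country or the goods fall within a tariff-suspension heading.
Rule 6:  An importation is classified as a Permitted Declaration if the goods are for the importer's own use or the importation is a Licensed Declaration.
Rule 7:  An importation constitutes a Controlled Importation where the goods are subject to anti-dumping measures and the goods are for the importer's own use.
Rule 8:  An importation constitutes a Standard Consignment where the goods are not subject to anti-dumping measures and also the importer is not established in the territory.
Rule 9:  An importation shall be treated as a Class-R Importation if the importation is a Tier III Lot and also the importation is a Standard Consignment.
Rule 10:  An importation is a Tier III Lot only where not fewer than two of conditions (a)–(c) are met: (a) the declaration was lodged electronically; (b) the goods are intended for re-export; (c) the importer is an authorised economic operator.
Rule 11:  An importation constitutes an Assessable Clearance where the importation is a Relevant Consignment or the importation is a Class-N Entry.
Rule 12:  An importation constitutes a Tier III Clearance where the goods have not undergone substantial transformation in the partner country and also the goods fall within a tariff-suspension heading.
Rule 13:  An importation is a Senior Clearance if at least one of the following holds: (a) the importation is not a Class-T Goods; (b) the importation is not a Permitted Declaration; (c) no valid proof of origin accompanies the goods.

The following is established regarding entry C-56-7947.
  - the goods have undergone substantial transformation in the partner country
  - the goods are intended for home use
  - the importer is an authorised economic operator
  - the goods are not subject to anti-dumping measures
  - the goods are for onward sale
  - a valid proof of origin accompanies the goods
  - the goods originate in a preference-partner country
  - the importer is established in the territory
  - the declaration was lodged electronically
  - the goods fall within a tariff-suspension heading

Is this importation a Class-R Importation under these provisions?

Under rule 10: the declaration was lodged electronically? yes; the goods are intended for re-export? no; the importer is an authorised economic operator? yes — 2 of 3 hold (need ≥2) → satisfied.
Under rule 8: the goods are not subject to anti-dumping measures? yes; and the importer is not established in the territory? no. So the importation is not a Standard Consignment.
Under rule 9: Tier III Lot (rule 10)? yes; and Standard Consignment (rule 8)? no. So the importation is not a Class-R Importation.

No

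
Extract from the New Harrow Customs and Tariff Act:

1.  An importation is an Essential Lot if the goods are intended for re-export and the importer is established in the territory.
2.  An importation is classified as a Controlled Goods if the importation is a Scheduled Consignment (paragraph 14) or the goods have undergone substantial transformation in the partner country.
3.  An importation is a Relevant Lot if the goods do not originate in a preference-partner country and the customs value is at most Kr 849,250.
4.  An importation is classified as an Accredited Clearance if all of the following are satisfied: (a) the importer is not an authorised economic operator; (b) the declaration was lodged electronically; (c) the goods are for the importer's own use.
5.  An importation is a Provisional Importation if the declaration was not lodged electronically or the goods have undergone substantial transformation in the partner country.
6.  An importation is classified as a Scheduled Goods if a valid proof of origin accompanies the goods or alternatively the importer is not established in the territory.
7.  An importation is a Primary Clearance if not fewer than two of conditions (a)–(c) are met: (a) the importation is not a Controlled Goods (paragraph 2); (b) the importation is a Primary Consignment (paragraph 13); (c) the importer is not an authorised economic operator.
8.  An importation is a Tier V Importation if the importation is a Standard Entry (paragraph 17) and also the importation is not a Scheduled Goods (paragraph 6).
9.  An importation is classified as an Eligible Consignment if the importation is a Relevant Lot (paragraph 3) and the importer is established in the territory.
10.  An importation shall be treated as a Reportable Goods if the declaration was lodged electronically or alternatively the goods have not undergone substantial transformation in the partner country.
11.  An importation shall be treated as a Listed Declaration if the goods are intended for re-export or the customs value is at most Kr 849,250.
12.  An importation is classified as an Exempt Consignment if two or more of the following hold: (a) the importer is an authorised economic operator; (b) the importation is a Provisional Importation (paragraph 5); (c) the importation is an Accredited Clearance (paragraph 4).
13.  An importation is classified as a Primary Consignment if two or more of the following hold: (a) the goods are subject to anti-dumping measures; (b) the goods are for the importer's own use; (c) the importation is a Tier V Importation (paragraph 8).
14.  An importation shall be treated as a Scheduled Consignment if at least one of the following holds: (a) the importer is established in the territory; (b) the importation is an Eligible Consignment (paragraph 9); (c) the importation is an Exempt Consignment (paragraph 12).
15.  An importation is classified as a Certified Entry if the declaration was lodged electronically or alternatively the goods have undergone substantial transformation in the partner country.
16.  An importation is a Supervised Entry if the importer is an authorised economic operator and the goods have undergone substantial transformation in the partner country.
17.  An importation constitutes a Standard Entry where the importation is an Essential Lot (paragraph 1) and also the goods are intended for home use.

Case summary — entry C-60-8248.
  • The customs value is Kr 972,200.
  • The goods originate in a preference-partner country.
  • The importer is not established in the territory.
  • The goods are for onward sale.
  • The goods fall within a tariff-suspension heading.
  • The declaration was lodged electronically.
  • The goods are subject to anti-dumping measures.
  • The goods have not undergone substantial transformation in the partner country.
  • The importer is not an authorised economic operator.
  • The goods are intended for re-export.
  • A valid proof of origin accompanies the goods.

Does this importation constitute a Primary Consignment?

No

Under paragraph 1: the goods are intended for re-export? yes; and the importer is established in the territory? no. So the importation is not an Essential Lot.
Under paragraph 17: Essential Lot (paragraph 1)? no; and the goods are intended for home use? no. So the importation is not a Standard Entry.
Under paragraph 6: a valid proof of origin accompanies the goods? yes; or the importer is not established in the territory? yes. So the importation is a Scheduled Goods.
Under paragraph 8: Standard Entry (paragraph 17)? no; and not a Scheduled Goods (paragraph 6)? no. So the importation is not a Tier V Importation.
Under paragraph 13: the goods are subject to anti-dumping measures? yes; the goods are for the importer's own use? no; Tier V Importation (paragraph 8)? no — 1 of 3 hold (need ≥2) → not satisfied.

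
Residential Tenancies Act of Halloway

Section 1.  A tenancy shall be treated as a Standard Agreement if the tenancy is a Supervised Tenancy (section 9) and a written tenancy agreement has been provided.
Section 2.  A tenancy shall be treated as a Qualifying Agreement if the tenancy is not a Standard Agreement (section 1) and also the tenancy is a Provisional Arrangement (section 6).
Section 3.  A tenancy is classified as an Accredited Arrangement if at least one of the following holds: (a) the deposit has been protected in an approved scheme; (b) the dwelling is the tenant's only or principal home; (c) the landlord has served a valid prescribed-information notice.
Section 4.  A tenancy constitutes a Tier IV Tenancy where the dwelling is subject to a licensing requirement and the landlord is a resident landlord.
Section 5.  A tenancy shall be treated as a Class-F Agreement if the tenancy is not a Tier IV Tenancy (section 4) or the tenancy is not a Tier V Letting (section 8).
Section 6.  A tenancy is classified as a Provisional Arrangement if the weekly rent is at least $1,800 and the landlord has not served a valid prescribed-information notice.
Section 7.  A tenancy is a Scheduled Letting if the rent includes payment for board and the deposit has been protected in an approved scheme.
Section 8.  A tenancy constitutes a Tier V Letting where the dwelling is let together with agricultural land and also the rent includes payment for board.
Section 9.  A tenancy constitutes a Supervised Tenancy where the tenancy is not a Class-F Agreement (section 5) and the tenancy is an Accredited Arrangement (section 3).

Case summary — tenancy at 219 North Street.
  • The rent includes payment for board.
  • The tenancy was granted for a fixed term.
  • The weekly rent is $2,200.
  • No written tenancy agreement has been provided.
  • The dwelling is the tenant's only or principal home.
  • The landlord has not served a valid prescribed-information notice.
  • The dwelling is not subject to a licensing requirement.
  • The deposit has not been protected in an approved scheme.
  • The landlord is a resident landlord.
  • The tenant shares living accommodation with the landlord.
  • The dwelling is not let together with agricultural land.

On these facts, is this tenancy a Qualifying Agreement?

Yes

Under section 4: the dwelling is subject to a licensing requirement? no; and the landlord is a resident landlord? yes. So the tenancy is not a Tier IV Tenancy.
Under section 8: the dwelling is let together with agricultural land? no; and the rent includes payment for board? yes. So the tenancy is not a Tier V Letting.
Under section 5: not a Tier IV Tenancy (section 4)? yes; or not a Tier V Letting (section 8)? yes. So the tenancy is a Class-F Agreement.
Under section 3: the deposit has been protected in an approved scheme? no; or the dwelling is the tenant's only or principal home? yes; or the landlord has served a valid prescribed-information notice? no. So the tenancy is an Accredited Arrangement.
Under section 9: not a Class-F Agreement (section 5)? no; and Accredited Arrangement (section 3)? yes. So the tenancy is not a Supervised Tenancy.
Under section 1: Supervised Tenancy (section 9)? no; and a written tenancy agreement has been provided? no. So the tenancy is not a Standard Agreement.
Under section 6: weekly rent: $2,200 ≥ $1,800? yes; and the landlord has not served a valid prescribed-information notice? yes. So the tenancy is a Provisional Arrangement.
Under section 2: not a Standard Agreement (section 1)? yes; and Provisional Arrangement (section 6)? yes. So the tenancy is a Qualifying Agreement.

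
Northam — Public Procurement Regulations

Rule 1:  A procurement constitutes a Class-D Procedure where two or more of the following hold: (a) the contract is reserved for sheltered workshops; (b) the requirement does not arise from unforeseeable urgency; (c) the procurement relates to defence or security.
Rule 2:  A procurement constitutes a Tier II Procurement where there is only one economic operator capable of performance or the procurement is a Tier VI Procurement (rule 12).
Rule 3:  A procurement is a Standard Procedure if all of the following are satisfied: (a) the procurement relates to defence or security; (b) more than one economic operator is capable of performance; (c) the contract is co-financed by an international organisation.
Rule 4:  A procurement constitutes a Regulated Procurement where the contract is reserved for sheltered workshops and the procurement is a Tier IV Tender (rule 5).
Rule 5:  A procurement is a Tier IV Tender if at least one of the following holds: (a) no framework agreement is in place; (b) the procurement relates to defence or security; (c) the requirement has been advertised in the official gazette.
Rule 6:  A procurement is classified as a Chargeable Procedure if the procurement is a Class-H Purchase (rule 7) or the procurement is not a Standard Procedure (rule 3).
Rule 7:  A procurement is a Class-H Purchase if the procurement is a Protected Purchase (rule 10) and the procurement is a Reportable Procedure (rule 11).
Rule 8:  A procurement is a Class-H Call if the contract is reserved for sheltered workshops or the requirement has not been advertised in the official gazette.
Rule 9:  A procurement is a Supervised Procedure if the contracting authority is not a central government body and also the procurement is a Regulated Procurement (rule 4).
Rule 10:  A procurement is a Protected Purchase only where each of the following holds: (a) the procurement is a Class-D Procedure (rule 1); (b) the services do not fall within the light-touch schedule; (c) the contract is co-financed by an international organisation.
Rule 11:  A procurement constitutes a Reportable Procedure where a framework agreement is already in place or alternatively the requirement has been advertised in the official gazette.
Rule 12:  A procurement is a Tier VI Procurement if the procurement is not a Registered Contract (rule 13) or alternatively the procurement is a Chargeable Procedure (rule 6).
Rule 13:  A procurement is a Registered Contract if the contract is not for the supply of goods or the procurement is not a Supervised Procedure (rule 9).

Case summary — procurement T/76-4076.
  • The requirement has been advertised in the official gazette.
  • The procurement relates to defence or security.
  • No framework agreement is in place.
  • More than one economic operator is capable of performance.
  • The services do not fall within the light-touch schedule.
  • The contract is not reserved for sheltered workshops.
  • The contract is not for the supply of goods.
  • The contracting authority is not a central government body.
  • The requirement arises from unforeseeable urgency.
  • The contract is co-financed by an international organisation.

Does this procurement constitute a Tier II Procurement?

Under rule 5: no framework agreement is in place? yes; or the procurement relates to defence or security? yes; or the requirement has been advertised in the official gazette? yes. So the procurement is a Tier IV Tender.
Under rule 4: the contract is reserved for sheltered workshops? no; and Tier IV Tender (rule 5)? yes. So the procurement is not a Regulated Procurement.
Under rule 9: the contracting authority is not a central government body? yes; and Regulated Procurement (rule 4)? no. So the procurement is not a Supervised Procedure.
Under rule 13: the contract is not for the supply of goods? yes; or not a Supervised Procedure (rule 9)? yes. So the procurement is a Registered Contract.
Under rule 1: the contract is reserved for sheltered workshops? no; the requirement does not arise from unforeseeable urgency? no; the procurement relates to defence or security? yes — 1 of 3 hold (need ≥2) → not satisfied.
Under rule 10: Class-D Procedure (rule 1)? no; and the services do not fall within the light-touch schedule? yes; and the contract is co-financed by an international organisation? yes. So the procurement is not a Protected Purchase.
Under rule 11: a framework agreement is already in place? no; or the requirement has been advertised in the official gazette? yes. So the procurement is a Reportable Procedure.
Under rule 7: Protected Purchase (rule 10)? no; and Reportable Procedure (rule 11)? yes. So the procurement is not a Class-H Purchase.
Under rule 3: the procurement relates to defence or security? yes; and more than one economic operator is capable of performance? yes; and the contract is co-financed by an international organisation? yes. So the procurement is a Standard Procedure.
Under rule 6: Class-H Purchase (rule 7)? no; or not a Standard Procedure (rule 3)? no. So the procurement is not a Chargeable Procedure.
Under rule 12: not a Registered Contract (rule 13)? no; or Chargeable Procedure (rule 6)? no. So the procurement is not a Tier VI Procurement.
Under rule 2: there is only one economic operator capable of performance? no; or Tier VI Procurement (rule 12)? no. So the procurement is not a Tier II Procurement.

No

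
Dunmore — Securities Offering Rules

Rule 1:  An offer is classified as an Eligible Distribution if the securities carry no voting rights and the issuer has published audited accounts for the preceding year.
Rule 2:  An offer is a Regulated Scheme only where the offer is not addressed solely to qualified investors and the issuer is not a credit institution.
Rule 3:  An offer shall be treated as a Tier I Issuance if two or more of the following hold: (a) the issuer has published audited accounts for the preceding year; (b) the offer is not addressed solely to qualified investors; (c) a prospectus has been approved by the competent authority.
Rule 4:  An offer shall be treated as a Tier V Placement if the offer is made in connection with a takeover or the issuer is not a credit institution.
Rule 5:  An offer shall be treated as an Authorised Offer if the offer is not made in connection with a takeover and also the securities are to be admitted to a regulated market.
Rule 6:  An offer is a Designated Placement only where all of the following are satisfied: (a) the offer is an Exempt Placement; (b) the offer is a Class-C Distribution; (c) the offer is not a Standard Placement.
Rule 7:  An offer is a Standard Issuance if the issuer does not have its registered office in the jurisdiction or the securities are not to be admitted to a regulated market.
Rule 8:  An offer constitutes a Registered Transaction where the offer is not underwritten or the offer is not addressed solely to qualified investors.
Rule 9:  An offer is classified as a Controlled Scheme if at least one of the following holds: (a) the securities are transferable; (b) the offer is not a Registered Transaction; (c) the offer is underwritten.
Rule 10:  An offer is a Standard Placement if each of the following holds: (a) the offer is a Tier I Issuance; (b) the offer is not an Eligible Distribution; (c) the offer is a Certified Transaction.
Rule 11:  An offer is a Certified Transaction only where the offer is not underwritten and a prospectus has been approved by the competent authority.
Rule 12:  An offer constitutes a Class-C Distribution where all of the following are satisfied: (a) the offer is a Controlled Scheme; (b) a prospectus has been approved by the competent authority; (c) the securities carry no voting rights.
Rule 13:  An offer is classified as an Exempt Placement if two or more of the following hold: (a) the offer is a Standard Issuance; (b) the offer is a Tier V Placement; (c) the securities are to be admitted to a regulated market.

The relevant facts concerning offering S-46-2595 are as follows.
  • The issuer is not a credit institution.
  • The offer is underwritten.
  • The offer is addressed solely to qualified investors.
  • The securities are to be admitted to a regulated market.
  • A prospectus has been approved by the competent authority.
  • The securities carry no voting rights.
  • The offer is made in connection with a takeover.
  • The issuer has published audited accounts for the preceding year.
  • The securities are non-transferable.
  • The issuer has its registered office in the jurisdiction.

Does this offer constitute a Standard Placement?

rule 3 — Tier I Issuance: the issuer has published audited accounts for the preceding year? yes; the offer is not addressed solely to qualified investors? no; a prospectus has been approved by the competent authority? yes — 2 of 3 hold (need ≥2) → satisfied.
rule 1 — Eligible Distribution: [the securities carry no voting rights? yes] AND [the issuer has published audited accounts for the preceding year? yes] → satisfied.
rule 11 — Certified Transaction: [the offer is not underwritten? no] AND [a prospectus has been approved by the competent authority? yes] → not satisfied.
rule 10 — Standard Placement: [Tier I Issuance (rule 3)? yes] AND [not an Eligible Distribution (rule 1)? no] AND [Certified Transaction (rule 11)? no] → not satisfied.

No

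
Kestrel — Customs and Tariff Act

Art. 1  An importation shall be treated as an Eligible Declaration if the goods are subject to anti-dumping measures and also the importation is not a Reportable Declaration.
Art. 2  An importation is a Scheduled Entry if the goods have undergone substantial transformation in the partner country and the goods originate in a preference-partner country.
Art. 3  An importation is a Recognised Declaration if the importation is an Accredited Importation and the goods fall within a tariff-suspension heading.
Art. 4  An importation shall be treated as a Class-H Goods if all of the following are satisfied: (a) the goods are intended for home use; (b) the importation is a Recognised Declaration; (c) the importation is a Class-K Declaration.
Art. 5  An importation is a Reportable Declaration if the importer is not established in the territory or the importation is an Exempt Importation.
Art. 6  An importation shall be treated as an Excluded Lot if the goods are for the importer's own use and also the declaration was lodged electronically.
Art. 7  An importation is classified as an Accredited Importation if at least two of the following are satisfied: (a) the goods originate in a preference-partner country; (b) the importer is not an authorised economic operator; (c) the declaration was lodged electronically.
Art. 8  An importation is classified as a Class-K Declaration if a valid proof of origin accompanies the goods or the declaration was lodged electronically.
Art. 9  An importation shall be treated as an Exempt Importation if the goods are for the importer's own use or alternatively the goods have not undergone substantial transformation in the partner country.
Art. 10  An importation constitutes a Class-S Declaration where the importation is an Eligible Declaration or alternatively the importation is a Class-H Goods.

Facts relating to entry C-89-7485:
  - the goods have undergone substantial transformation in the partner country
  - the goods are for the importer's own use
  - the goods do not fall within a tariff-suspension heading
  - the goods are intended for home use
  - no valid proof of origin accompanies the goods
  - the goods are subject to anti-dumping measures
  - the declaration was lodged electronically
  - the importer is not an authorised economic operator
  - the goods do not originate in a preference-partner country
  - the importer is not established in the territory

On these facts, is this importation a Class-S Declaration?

No

article 9 — Exempt Importation: [the goods are for the importer's own use? yes] OR [the goods have not undergone substantial transformation in the partner country? no] → satisfied.
article 5 — Reportable Declaration: [the importer is not established in the territory? yes] OR [Exempt Importation (article 9)? yes] → satisfied.
article 1 — Eligible Declaration: [the goods are subject to anti-dumping measures? yes] AND [not a Reportable Declaration (article 5)? no] → not satisfied.
article 7 — Accredited Importation: the goods originate in a preference-partner country? no; the importer is not an authorised economic operator? yes; the declaration was lodged electronically? yes — 2 of 3 hold (need ≥2) → satisfied.
article 3 — Recognised Declaration: [Accredited Importation (article 7)? yes] AND [the goods fall within a tariff-suspension heading? no] → not satisfied.
article 8 — Class-K Declaration: [a valid proof of origin accompanies the goods? no] OR [the declaration was lodged electronically? yes] → satisfied.
article 4 — Class-H Goods: [the goods are intended for home use? yes] AND [Recognised Declaration (article 3)? no] AND [Class-K Declaration (article 8)? yes] → not satisfied.
article 10 — Class-S Declaration: [Eligible Declaration (article 1)? no] OR [Class-H Goods (article 4)? no] → not satisfied.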